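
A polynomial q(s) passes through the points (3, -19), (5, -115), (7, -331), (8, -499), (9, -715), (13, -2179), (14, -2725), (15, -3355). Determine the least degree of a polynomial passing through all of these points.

3

Divided differences on the nodes 3, 5, 7, 8, 9, 13, 14, 15:
  order 0: -19  -115  -331  -499  -715  -2179  -2725  -3355
  order 1: -48  -108  -168  -216  -366  -546  -630
  order 2: -15  -20  -24  -30  -36  -42
  order 3: -1  -1  -1  -1  -1
  order 4: 0  0  0  0
  order 5: 0  0  0
  order 6: 0  0
  order 7: 0
The order-3 divided differences are all -1 (nonzero) and every higher order vanishes, so the data lies on a polynomial of degree exactly 3.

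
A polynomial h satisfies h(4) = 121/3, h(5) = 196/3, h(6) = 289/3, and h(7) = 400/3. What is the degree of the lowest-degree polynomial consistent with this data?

2

Forward differences of the values at u = 4, 5, 6, 7:
  h  : 121/3  196/3  289/3  400/3
  Δ  : 25  31  37
  Δ^2: 6  6
  Δ^3: 0
The second differences are constant (6) and nonzero, while all higher differences vanish, so the minimal degree is 2.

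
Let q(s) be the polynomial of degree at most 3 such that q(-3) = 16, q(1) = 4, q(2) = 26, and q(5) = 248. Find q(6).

Using the Lagrange interpolation formula with nodes -3, 1, 2, 5:
  L_0(s) = (s - 1)(s - 2)(s - 5) / -160
  L_1(s) = (s + 3)(s - 2)(s - 5) / 16
  L_2(s) = (s + 3)(s - 1)(s - 5) / -15
  L_3(s) = (s + 3)(s - 1)(s - 2) / 96
Then q(s) = 16·L_0(s) + 4·L_1(s) + 26·L_2(s) + 248·L_3(s).
Expanding and collecting terms gives q(s) = s^3 + 5s^2 - 2.
Evaluating at s = 6: q(6) = 394.

394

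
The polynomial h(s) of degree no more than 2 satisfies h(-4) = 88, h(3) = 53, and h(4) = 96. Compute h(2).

Using the Lagrange interpolation formula with nodes -4, 3, 4:
  L_0(s) = (s - 3)(s - 4) / 56
  L_1(s) = (s + 4)(s - 4) / -7
  L_2(s) = (s + 4)(s - 3) / 8
Then h(s) = 88·L_0(s) + 53·L_1(s) + 96·L_2(s).
Expanding and collecting terms gives h(s) = 6s^2 + s - 4.
Evaluating at s = 2: h(2) = 22.

22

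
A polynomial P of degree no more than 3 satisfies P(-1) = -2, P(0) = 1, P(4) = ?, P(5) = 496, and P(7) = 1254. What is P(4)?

The 4 known points determine the degree-3 polynomial uniquely.
Write P(u) = au^3 + bu^2 + cu + d. Substituting each data point gives a linear system:
  -a + b - c + d = -2
  d = 1
  125a + 25b + 5c + d = 496
  343a + 49b + 7c + d = 1254
Solving the system yields a = 3, b = 4, c = 4, d = 1.
So P(u) = 3u^3 + 4u^2 + 4u + 1.
Then P(4) = 273.

273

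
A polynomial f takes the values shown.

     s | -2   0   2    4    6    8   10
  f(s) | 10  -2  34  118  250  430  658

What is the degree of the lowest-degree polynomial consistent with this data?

Forward differences of the values at s = -2, 0, 2, 4, 6, 8, 10:
  f  : 10  -2  34  118  250  430  658
  Δ  : -12  36  84  132  180  228
  Δ^2: 48  48  48  48  48
  Δ^3: 0  0  0  0
  Δ^4: 0  0  0
  Δ^5: 0  0
  Δ^6: 0
The second differences are constant (48) and nonzero, while all higher differences vanish, so the minimal degree is 2.

2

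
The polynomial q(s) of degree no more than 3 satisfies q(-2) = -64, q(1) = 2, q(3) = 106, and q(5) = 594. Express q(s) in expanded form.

Using the Lagrange interpolation formula with nodes -2, 1, 3, 5:
  L_0(s) = (s - 1)(s - 3)(s - 5) / -105
  L_1(s) = (s + 2)(s - 3)(s - 5) / 24
  L_2(s) = (s + 2)(s - 1)(s - 5) / -20
  L_3(s) = (s + 2)(s - 1)(s - 3) / 56
Then q(s) = -64·L_0(s) + 2·L_1(s) + 106·L_2(s) + 594·L_3(s).
Expanding and collecting terms gives q(s) = 6s³ - 6s² - 2s + 4.
Check: q(-2) = -64. ✓

q(s) = 6s^3 - 6s^2 - 2s + 4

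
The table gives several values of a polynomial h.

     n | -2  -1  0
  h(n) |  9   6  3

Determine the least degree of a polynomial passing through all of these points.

1

Forward differences of the values at n = -2, -1, 0:
  h  : 9  6  3
  Δ  : -3  -3
  Δ^2: 0
The first differences are constant (-3) and nonzero, while all higher differences vanish, so the minimal degree is 1.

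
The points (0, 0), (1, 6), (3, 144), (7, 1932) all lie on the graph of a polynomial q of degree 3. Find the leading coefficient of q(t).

Write q(t) = at^3 + bt^2 + ct + d. Substituting each data point gives a linear system:
  d = 0
  a + b + c + d = 6
  27a + 9b + 3c + d = 144
  343a + 49b + 7c + d = 1932
Solving the system yields a = 6, b = -3, c = 3, d = 0.
So q(t) = 6t^3 - 3t^2 + 3t.
The leading coefficient is 6.

6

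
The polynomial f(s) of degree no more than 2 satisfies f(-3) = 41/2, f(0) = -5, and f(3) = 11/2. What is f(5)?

65/2

Using the Lagrange interpolation formula with nodes -3, 0, 3:
  L_0(s) = s(s - 3) / 18
  L_1(s) = (s + 3)(s - 3) / -9
  L_2(s) = (s + 3)s / 18
Then f(s) = 41/2·L_0(s) - 5·L_1(s) + 11/2·L_2(s).
Expanding and collecting terms gives f(s) = 2s² - (5/2)s - 5.
Evaluating at s = 5: f(5) = 65/2.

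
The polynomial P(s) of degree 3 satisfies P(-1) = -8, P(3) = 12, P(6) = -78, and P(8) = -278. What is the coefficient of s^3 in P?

-1

Write P(s) = as^3 + bs^2 + cs + d. Substituting each data point gives a linear system:
  -a + b - c + d = -8
  27a + 9b + 3c + d = 12
  216a + 36b + 6c + d = -78
  512a + 64b + 8c + d = -278
Solving the system yields a = -1, b = 3, c = 6, d = -6.
So P(s) = -s^3 + 3s^2 + 6s - 6.
The leading coefficient is -1.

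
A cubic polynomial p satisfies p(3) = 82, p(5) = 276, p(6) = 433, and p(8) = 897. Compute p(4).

Using the Lagrange interpolation formula with nodes 3, 5, 6, 8:
  L_0(u) = (u - 5)(u - 6)(u - 8) / -30
  L_1(u) = (u - 3)(u - 6)(u - 8) / 6
  L_2(u) = (u - 3)(u - 5)(u - 8) / -6
  L_3(u) = (u - 3)(u - 5)(u - 6) / 30
Then p(u) = 82·L_0(u) + 276·L_1(u) + 433·L_2(u) + 897·L_3(u).
Expanding and collecting terms gives p(u) = u^3 + 6u^2 + 1.
Evaluating at u = 4: p(4) = 161.

161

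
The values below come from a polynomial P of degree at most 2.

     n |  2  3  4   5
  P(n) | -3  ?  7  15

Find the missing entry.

1

The 3 known points determine the degree-2 polynomial uniquely.
Write P(n) = an^2 + bn + c. Substituting each data point gives a linear system:
  4a + 2b + c = -3
  16a + 4b + c = 7
  25a + 5b + c = 15
Solving the system yields a = 1, b = -1, c = -5.
So P(n) = n^2 - n - 5.
Then P(3) = 1.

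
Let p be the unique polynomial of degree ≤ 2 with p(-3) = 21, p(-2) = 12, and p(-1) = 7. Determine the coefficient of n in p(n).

Write p(n) = an^2 + bn + c. Substituting each data point gives a linear system:
  9a - 3b + c = 21
  4a - 2b + c = 12
  a - b + c = 7
Solving the system yields a = 2, b = 1, c = 6.
So p(n) = 2n² + n + 6.
The coefficient of n is 1.

1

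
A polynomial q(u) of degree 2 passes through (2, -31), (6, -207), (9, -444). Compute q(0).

-3

Write q(u) = au^2 + bu + c. Substituting each data point gives a linear system:
  4a + 2b + c = -31
  36a + 6b + c = -207
  81a + 9b + c = -444
Solving the system yields a = -5, b = -4, c = -3.
So q(u) = -5u² - 4u - 3.
Then q(0) = -3.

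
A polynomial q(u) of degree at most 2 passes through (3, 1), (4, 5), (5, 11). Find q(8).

41

Write q(u) = au^2 + bu + c. Substituting each data point gives a linear system:
  9a + 3b + c = 1
  16a + 4b + c = 5
  25a + 5b + c = 11
Solving the system yields a = 1, b = -3, c = 1.
So q(u) = u^2 - 3u + 1.
Then q(8) = 41.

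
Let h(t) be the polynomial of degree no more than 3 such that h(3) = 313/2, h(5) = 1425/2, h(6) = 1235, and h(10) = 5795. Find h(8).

Write h(t) = at^3 + bt^2 + ct + d. Substituting each data point gives a linear system:
  27a + 9b + 3c + d = 313/2
  125a + 25b + 5c + d = 1425/2
  216a + 36b + 6c + d = 1235
  1000a + 100b + 10c + d = 5795
Solving the system yields a = 6, b = -5/2, c = 4, d = 5.
So h(t) = 6t³ - (5/2)t² + 4t + 5.
Then h(8) = 2949.

2949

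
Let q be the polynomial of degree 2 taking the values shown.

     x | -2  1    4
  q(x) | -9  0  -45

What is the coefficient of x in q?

Write q(x) = ax^2 + bx + c. Substituting each data point gives a linear system:
  4a - 2b + c = -9
  a + b + c = 0
  16a + 4b + c = -45
Solving the system yields a = -3, b = 0, c = 3.
So q(x) = -3x^2 + 3.
The coefficient of x is 0.

0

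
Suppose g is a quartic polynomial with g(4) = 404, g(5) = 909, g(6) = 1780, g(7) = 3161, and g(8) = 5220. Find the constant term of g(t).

Write g(t) = at^4 + bt^3 + ct^2 + dt + e. Substituting each data point gives a linear system:
  256a + 64b + 16c + 4d + e = 404
  625a + 125b + 25c + 5d + e = 909
  1296a + 216b + 36c + 6d + e = 1780
  2401a + 343b + 49c + 7d + e = 3161
  4096a + 512b + 64c + 8d + e = 5220
Solving the system yields a = 1, b = 2, c = 2, d = -4, e = 4.
So g(t) = t⁴ + 2t³ + 2t² - 4t + 4.
The constant term is 4.

4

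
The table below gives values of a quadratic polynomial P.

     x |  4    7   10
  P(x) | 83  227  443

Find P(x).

Write P(x) = ax^2 + bx + c. Substituting each data point gives a linear system:
  16a + 4b + c = 83
  49a + 7b + c = 227
  100a + 10b + c = 443
Solving the system yields a = 4, b = 4, c = 3.
So P(x) = 4x^2 + 4x + 3.
Check: P(10) = 443. ✓

P(x) = 4x^2 + 4x + 3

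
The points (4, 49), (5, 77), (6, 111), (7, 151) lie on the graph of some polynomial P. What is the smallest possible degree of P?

2

Forward differences of the values at n = 4, 5, 6, 7:
  P  : 49  77  111  151
  Δ  : 28  34  40
  Δ^2: 6  6
  Δ^3: 0
The second differences are constant (6) and nonzero, while all higher differences vanish, so the minimal degree is 2.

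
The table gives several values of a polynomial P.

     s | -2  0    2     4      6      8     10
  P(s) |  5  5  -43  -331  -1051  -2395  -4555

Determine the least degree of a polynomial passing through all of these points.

Forward differences of the values at s = -2, 0, 2, 4, 6, 8, 10:
  P  : 5  5  -43  -331  -1051  -2395  -4555
  Δ  : 0  -48  -288  -720  -1344  -2160
  Δ^2: -48  -240  -432  -624  -816
  Δ^3: -192  -192  -192  -192
  Δ^4: 0  0  0
  Δ^5: 0  0
  Δ^6: 0
The third differences are constant (-192) and nonzero, while all higher differences vanish, so the minimal degree is 3.

3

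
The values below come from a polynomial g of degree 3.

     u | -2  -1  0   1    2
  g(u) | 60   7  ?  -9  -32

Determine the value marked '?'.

On equispaced nodes a degree-3 polynomial has vanishing fourth forward difference, so
  g(-2) - 4·g(-1) + 6·g(0) - 4·g(1) + g(2) = 0.
Substituting the known values and solving for g(0):
  6·g(0) = -36
  g(0) = -6.

-6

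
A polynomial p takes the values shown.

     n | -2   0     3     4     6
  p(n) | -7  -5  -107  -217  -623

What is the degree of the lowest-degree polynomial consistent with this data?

Divided differences on the nodes -2, 0, 3, 4, 6:
  order 0: -7  -5  -107  -217  -623
  order 1: 1  -34  -110  -203
  order 2: -7  -19  -31
  order 3: -2  -2
  order 4: 0
The order-3 divided differences are all -2 (nonzero) and every higher order vanishes, so the data lies on a polynomial of degree exactly 3.

3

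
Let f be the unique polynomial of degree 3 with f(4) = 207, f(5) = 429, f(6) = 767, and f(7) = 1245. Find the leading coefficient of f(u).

Write f(u) = au^3 + bu^2 + cu + d. Substituting each data point gives a linear system:
  64a + 16b + 4c + d = 207
  125a + 25b + 5c + d = 429
  216a + 36b + 6c + d = 767
  343a + 49b + 7c + d = 1245
Solving the system yields a = 4, b = -2, c = -4, d = -1.
So f(u) = 4u^3 - 2u^2 - 4u - 1.
The leading coefficient is 4.

4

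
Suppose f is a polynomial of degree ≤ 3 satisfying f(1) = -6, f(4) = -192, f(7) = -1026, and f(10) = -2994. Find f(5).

-374

Forward differences of the values at s = 1, 4, 7, 10:
  f  : -6  -192  -1026  -2994
  Δ  : -186  -834  -1968
  Δ^2: -648  -1134
  Δ^3: -486
The third differences are constant, confirming degree 3.
Interpolating (Newton forward form) and evaluating at s = 5 gives f(5) = -374.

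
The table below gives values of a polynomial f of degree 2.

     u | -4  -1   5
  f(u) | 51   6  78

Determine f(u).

Write f(u) = au^2 + bu + c. Substituting each data point gives a linear system:
  16a - 4b + c = 51
  a - b + c = 6
  25a + 5b + c = 78
Solving the system yields a = 3, b = 0, c = 3.
So f(u) = 3u^2 + 3.
Check: f(5) = 78. ✓

f(u) = 3u^2 + 3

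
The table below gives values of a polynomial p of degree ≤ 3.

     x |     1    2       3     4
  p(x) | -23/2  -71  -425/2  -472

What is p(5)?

Using the Lagrange interpolation formula with nodes 1, 2, 3, 4:
  L_0(x) = (x - 2)(x - 3)(x - 4) / -6
  L_1(x) = (x - 1)(x - 3)(x - 4) / 2
  L_2(x) = (x - 1)(x - 2)(x - 4) / -2
  L_3(x) = (x - 1)(x - 2)(x - 3) / 6
Then p(x) = -23/2·L_0(x) - 71·L_1(x) - 425/2·L_2(x) - 472·L_3(x).
Expanding and collecting terms gives p(x) = -6x³ - 5x² - (5/2)x + 2.
Evaluating at x = 5: p(5) = -1771/2.

-1771/2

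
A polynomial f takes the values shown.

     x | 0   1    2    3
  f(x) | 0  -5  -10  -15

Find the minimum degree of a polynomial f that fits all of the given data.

1

Forward differences of the values at x = 0, 1, 2, 3:
  f  : 0  -5  -10  -15
  Δ  : -5  -5  -5
  Δ^2: 0  0
  Δ^3: 0
The first differences are constant (-5) and nonzero, while all higher differences vanish, so the minimal degree is 1.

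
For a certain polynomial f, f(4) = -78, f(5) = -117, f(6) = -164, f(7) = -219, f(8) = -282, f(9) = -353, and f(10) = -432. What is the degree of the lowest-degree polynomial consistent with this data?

2

Forward differences of the values at x = 4, 5, 6, 7, 8, 9, 10:
  f  : -78  -117  -164  -219  -282  -353  -432
  Δ  : -39  -47  -55  -63  -71  -79
  Δ^2: -8  -8  -8  -8  -8
  Δ^3: 0  0  0  0
  Δ^4: 0  0  0
  Δ^5: 0  0
  Δ^6: 0
The second differences are constant (-8) and nonzero, while all higher differences vanish, so the minimal degree is 2.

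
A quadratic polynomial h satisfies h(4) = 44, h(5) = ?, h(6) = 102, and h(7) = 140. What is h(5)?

On equispaced nodes a degree-2 polynomial has vanishing third forward difference, so
  - h(4) + 3·h(5) - 3·h(6) + h(7) = 0.
Substituting the known values and solving for h(5):
  3·h(5) = 210
  h(5) = 70.

70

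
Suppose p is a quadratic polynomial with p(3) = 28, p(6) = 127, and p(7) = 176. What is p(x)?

p(x) = 4x^2 - 3x + 1

Write p(x) = ax^2 + bx + c. Substituting each data point gives a linear system:
  9a + 3b + c = 28
  36a + 6b + c = 127
  49a + 7b + c = 176
Solving the system yields a = 4, b = -3, c = 1.
So p(x) = 4x^2 - 3x + 1.
Check: p(3) = 28. ✓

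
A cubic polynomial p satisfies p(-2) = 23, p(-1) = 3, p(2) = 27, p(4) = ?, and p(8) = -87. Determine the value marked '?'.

53

The 4 known points determine the degree-3 polynomial uniquely.
Write p(u) = au^3 + bu^2 + cu + d. Substituting each data point gives a linear system:
  -8a + 4b - 2c + d = 23
  -a + b - c + d = 3
  8a + 4b + 2c + d = 27
  512a + 64b + 8c + d = -87
Solving the system yields a = -1, b = 6, c = 5, d = 1.
So p(u) = -u^3 + 6u^2 + 5u + 1.
Then p(4) = 53.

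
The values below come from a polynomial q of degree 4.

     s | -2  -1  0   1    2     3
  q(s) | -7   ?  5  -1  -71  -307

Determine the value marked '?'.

The 5 known points determine the degree-4 polynomial uniquely.
Write q(s) = as^4 + bs^3 + cs^2 + ds + e. Substituting each data point gives a linear system:
  16a - 8b + 4c - 2d + e = -7
  e = 5
  a + b + c + d + e = -1
  16a + 8b + 4c + 2d + e = -71
  81a + 27b + 9c + 3d + e = -307
Solving the system yields a = -2, b = -5, c = -3, d = 4, e = 5.
So q(s) = -2s⁴ - 5s³ - 3s² + 4s + 5.
Then q(-1) = 1.

1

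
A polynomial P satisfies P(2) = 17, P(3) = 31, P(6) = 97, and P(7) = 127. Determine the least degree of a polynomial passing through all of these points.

Divided differences on the nodes 2, 3, 6, 7:
  order 0: 17  31  97  127
  order 1: 14  22  30
  order 2: 2  2
  order 3: 0
The order-2 divided differences are all 2 (nonzero) and every higher order vanishes, so the data lies on a polynomial of degree exactly 2.

2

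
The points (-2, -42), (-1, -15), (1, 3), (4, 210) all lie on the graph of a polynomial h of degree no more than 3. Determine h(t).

Using the Lagrange interpolation formula with nodes -2, -1, 1, 4:
  L_0(t) = (t + 1)(t - 1)(t - 4) / -18
  L_1(t) = (t + 2)(t - 1)(t - 4) / 10
  L_2(t) = (t + 2)(t + 1)(t - 4) / -18
  L_3(t) = (t + 2)(t + 1)(t - 1) / 90
Then h(t) = -42·L_0(t) - 15·L_1(t) + 3·L_2(t) + 210·L_3(t).
Expanding and collecting terms gives h(t) = 3t³ + 6t - 6.
Check: h(4) = 210. ✓

h(t) = 3t^3 + 6t - 6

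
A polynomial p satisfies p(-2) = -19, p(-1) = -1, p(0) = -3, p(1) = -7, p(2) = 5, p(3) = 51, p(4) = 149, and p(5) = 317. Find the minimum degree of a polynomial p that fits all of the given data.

Forward differences of the values at s = -2, -1, 0, 1, 2, 3, 4, 5:
  p  : -19  -1  -3  -7  5  51  149  317
  Δ  : 18  -2  -4  12  46  98  168
  Δ^2: -20  -2  16  34  52  70
  Δ^3: 18  18  18  18  18
  Δ^4: 0  0  0  0
  Δ^5: 0  0  0
  Δ^6: 0  0
  Δ^7: 0
The third differences are constant (18) and nonzero, while all higher differences vanish, so the minimal degree is 3.

3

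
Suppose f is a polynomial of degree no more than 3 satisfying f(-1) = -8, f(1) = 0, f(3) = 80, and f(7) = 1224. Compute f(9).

2672

Write f(t) = at^3 + bt^2 + ct + d. Substituting each data point gives a linear system:
  -a + b - c + d = -8
  a + b + c + d = 0
  27a + 9b + 3c + d = 80
  343a + 49b + 7c + d = 1224
Solving the system yields a = 4, b = -3, c = 0, d = -1.
So f(t) = 4t^3 - 3t^2 - 1.
Then f(9) = 2672.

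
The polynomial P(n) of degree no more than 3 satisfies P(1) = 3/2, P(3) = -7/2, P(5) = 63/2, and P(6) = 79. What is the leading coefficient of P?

Write P(n) = an^3 + bn^2 + cn + d. Substituting each data point gives a linear system:
  a + b + c + d = 3/2
  27a + 9b + 3c + d = -7/2
  125a + 25b + 5c + d = 63/2
  216a + 36b + 6c + d = 79
Solving the system yields a = 1, b = -4, c = 1/2, d = 4.
So P(n) = n^3 - 4n^2 + (1/2)n + 4.
The leading coefficient is 1.

1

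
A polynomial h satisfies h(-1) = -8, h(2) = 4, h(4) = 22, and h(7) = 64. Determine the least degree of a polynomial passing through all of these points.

2

Divided differences on the nodes -1, 2, 4, 7:
  order 0: -8  4  22  64
  order 1: 4  9  14
  order 2: 1  1
  order 3: 0
The order-2 divided differences are all 1 (nonzero) and every higher order vanishes, so the data lies on a polynomial of degree exactly 2.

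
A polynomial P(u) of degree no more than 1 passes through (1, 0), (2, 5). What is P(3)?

Using the Lagrange interpolation formula with nodes 1, 2:
  L_0(u) = (u - 2) / -1
  L_1(u) = (u - 1) / 1
Then P(u) = 0·L_0(u) + 5·L_1(u).
Expanding and collecting terms gives P(u) = 5u - 5.
Evaluating at u = 3: P(3) = 10.

10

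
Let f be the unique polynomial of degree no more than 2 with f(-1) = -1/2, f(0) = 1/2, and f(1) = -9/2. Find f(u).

Write f(u) = au^2 + bu + c. Substituting each data point gives a linear system:
  a - b + c = -1/2
  c = 1/2
  a + b + c = -9/2
Solving the system yields a = -3, b = -2, c = 1/2.
So f(u) = -3u^2 - 2u + 1/2.
Check: f(0) = 1/2. ✓

f(u) = -3u^2 - 2u + 1/2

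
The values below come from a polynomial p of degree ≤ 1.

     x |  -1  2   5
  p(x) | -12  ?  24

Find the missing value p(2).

6

On equispaced nodes a degree-1 polynomial has vanishing second forward difference, so
  p(-1) - 2·p(2) + p(5) = 0.
Substituting the known values and solving for p(2):
  -2·p(2) = -12
  p(2) = 6.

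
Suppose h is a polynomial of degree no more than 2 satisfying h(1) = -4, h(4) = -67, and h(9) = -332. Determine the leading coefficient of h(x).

-4

Write h(x) = ax^2 + bx + c. Substituting each data point gives a linear system:
  a + b + c = -4
  16a + 4b + c = -67
  81a + 9b + c = -332
Solving the system yields a = -4, b = -1, c = 1.
So h(x) = -4x^2 - x + 1.
The leading coefficient is -4.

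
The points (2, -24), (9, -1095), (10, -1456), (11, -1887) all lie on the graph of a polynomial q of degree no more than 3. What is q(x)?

Write q(x) = ax^3 + bx^2 + cx + d. Substituting each data point gives a linear system:
  8a + 4b + 2c + d = -24
  729a + 81b + 9c + d = -1095
  1000a + 100b + 10c + d = -1456
  1331a + 121b + 11c + d = -1887
Solving the system yields a = -1, b = -5, c = 5, d = -6.
So q(x) = -x³ - 5x² + 5x - 6.
Check: q(10) = -1456. ✓

q(x) = -x^3 - 5x^2 + 5x - 6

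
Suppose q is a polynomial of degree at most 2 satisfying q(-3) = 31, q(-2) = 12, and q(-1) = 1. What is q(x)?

Write q(x) = ax^2 + bx + c. Substituting each data point gives a linear system:
  9a - 3b + c = 31
  4a - 2b + c = 12
  a - b + c = 1
Solving the system yields a = 4, b = 1, c = -2.
So q(x) = 4x^2 + x - 2.
Check: q(-3) = 31. ✓

q(x) = 4x^2 + x - 2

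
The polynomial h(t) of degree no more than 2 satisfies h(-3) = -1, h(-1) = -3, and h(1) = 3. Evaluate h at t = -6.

Using the Lagrange interpolation formula with nodes -3, -1, 1:
  L_0(t) = (t + 1)(t - 1) / 8
  L_1(t) = (t + 3)(t - 1) / -4
  L_2(t) = (t + 3)(t + 1) / 8
Then h(t) = -1·L_0(t) - 3·L_1(t) + 3·L_2(t).
Expanding and collecting terms gives h(t) = t^2 + 3t - 1.
Evaluating at t = -6: h(-6) = 17.

17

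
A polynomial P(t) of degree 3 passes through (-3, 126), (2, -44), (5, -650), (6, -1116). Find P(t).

Write P(t) = at^3 + bt^2 + ct + d. Substituting each data point gives a linear system:
  -27a + 9b - 3c + d = 126
  8a + 4b + 2c + d = -44
  125a + 25b + 5c + d = -650
  216a + 36b + 6c + d = -1116
Solving the system yields a = -5, b = -1, c = 0, d = 0.
So P(t) = -5t^3 - t^2.
Check: P(5) = -650. ✓

P(t) = -5t^3 - t^2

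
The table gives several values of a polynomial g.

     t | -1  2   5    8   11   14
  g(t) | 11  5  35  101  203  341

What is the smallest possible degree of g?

Forward differences of the values at t = -1, 2, 5, 8, 11, 14:
  g  : 11  5  35  101  203  341
  Δ  : -6  30  66  102  138
  Δ^2: 36  36  36  36
  Δ^3: 0  0  0
  Δ^4: 0  0
  Δ^5: 0
The second differences are constant (36) and nonzero, while all higher differences vanish, so the minimal degree is 2.

2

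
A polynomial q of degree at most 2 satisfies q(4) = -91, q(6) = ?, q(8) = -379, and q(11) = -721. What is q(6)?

-211

The 3 known points determine the degree-2 polynomial uniquely.
Write q(t) = at^2 + bt + c. Substituting each data point gives a linear system:
  16a + 4b + c = -91
  64a + 8b + c = -379
  121a + 11b + c = -721
Solving the system yields a = -6, b = 0, c = 5.
So q(t) = -6t² + 5.
Then q(6) = -211.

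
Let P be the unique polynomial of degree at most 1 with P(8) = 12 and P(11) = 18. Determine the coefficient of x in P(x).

2

Write P(x) = ax + b. Substituting each data point gives a linear system:
  8a + b = 12
  11a + b = 18
Solving the system yields a = 2, b = -4.
So P(x) = 2x - 4.
The leading coefficient is 2.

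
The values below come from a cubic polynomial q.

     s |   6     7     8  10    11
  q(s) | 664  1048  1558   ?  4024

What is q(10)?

3028

The 4 known points determine the degree-3 polynomial uniquely.
Write q(s) = as^3 + bs^2 + cs + d. Substituting each data point gives a linear system:
  216a + 36b + 6c + d = 664
  343a + 49b + 7c + d = 1048
  512a + 64b + 8c + d = 1558
  1331a + 121b + 11c + d = 4024
Solving the system yields a = 3, b = 0, c = 3, d = -2.
So q(s) = 3s^3 + 3s - 2.
Then q(10) = 3028.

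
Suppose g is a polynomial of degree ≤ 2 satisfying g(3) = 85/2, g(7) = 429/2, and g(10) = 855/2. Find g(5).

225/2

Write g(x) = ax^2 + bx + c. Substituting each data point gives a linear system:
  9a + 3b + c = 85/2
  49a + 7b + c = 429/2
  100a + 10b + c = 855/2
Solving the system yields a = 4, b = 3, c = -5/2.
So g(x) = 4x^2 + 3x - 5/2.
Then g(5) = 225/2.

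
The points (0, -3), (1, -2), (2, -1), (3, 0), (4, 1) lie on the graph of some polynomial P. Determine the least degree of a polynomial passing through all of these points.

Forward differences of the values at t = 0, 1, 2, 3, 4:
  P  : -3  -2  -1  0  1
  Δ  : 1  1  1  1
  Δ^2: 0  0  0
  Δ^3: 0  0
  Δ^4: 0
The first differences are constant (1) and nonzero, while all higher differences vanish, so the minimal degree is 1.

1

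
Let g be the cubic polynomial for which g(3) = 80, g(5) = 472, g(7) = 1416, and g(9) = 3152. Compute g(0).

Write g(x) = ax^3 + bx^2 + cx + d. Substituting each data point gives a linear system:
  27a + 9b + 3c + d = 80
  125a + 25b + 5c + d = 472
  343a + 49b + 7c + d = 1416
  729a + 81b + 9c + d = 3152
Solving the system yields a = 5, b = -6, c = -1, d = 2.
So g(x) = 5x^3 - 6x^2 - x + 2.
Then g(0) = 2.

2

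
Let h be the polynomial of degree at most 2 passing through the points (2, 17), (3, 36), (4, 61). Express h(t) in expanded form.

h(t) = 3t^2 + 4t - 3

Write h(t) = at^2 + bt + c. Substituting each data point gives a linear system:
  4a + 2b + c = 17
  9a + 3b + c = 36
  16a + 4b + c = 61
Solving the system yields a = 3, b = 4, c = -3.
So h(t) = 3t^2 + 4t - 3.
Check: h(4) = 61. ✓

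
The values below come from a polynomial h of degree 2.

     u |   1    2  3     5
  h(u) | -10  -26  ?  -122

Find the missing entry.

-50

The 3 known points determine the degree-2 polynomial uniquely.
Write h(u) = au^2 + bu + c. Substituting each data point gives a linear system:
  a + b + c = -10
  4a + 2b + c = -26
  25a + 5b + c = -122
Solving the system yields a = -4, b = -4, c = -2.
So h(u) = -4u² - 4u - 2.
Then h(3) = -50.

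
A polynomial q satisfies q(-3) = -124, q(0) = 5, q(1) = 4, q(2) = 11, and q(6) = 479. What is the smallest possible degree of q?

3

Divided differences on the nodes -3, 0, 1, 2, 6:
  order 0: -124  5  4  11  479
  order 1: 43  -1  7  117
  order 2: -11  4  22
  order 3: 3  3
  order 4: 0
The order-3 divided differences are all 3 (nonzero) and every higher order vanishes, so the data lies on a polynomial of degree exactly 3.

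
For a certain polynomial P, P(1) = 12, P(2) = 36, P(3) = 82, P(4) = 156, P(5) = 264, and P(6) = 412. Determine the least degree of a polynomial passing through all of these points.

3

Forward differences of the values at s = 1, 2, 3, 4, 5, 6:
  P  : 12  36  82  156  264  412
  Δ  : 24  46  74  108  148
  Δ^2: 22  28  34  40
  Δ^3: 6  6  6
  Δ^4: 0  0
  Δ^5: 0
The third differences are constant (6) and nonzero, while all higher differences vanish, so the minimal degree is 3.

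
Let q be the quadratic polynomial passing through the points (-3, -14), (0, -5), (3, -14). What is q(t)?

Write q(t) = at^2 + bt + c. Substituting each data point gives a linear system:
  9a - 3b + c = -14
  c = -5
  9a + 3b + c = -14
Solving the system yields a = -1, b = 0, c = -5.
So q(t) = -t² - 5.
Check: q(0) = -5. ✓

q(t) = -t^2 - 5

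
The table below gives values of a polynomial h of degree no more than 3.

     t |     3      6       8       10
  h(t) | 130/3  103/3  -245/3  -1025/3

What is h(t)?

Write h(t) = at^3 + bt^2 + ct + d. Substituting each data point gives a linear system:
  27a + 9b + 3c + d = 130/3
  216a + 36b + 6c + d = 103/3
  512a + 64b + 8c + d = -245/3
  1000a + 100b + 10c + d = -1025/3
Solving the system yields a = -1, b = 6, c = 6, d = -5/3.
So h(t) = -t^3 + 6t^2 + 6t - 5/3.
Check: h(6) = 103/3. ✓

h(t) = -t^3 + 6t^2 + 6t - 5/3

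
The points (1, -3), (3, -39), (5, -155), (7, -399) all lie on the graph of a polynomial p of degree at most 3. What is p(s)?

p(s) = -s^3 - s^2 - s

Using the Lagrange interpolation formula with nodes 1, 3, 5, 7:
  L_0(s) = (s - 3)(s - 5)(s - 7) / -48
  L_1(s) = (s - 1)(s - 5)(s - 7) / 16
  L_2(s) = (s - 1)(s - 3)(s - 7) / -16
  L_3(s) = (s - 1)(s - 3)(s - 5) / 48
Then p(s) = -3·L_0(s) - 39·L_1(s) - 155·L_2(s) - 399·L_3(s).
Expanding and collecting terms gives p(s) = -s^3 - s^2 - s.
Check: p(5) = -155. ✓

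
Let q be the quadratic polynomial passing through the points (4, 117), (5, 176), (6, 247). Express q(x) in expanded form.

q(x) = 6x^2 + 5x + 1

Using the Lagrange interpolation formula with nodes 4, 5, 6:
  L_0(x) = (x - 5)(x - 6) / 2
  L_1(x) = (x - 4)(x - 6) / -1
  L_2(x) = (x - 4)(x - 5) / 2
Then q(x) = 117·L_0(x) + 176·L_1(x) + 247·L_2(x).
Expanding and collecting terms gives q(x) = 6x^2 + 5x + 1.
Check: q(4) = 117. ✓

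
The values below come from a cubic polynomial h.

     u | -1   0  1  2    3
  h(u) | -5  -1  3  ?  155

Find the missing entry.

On equispaced nodes a degree-3 polynomial has vanishing fourth forward difference, so
  h(-1) - 4·h(0) + 6·h(1) - 4·h(2) + h(3) = 0.
Substituting the known values and solving for h(2):
  -4·h(2) = -172
  h(2) = 43.

43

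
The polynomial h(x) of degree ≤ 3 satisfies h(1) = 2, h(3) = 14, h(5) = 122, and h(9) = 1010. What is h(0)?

2

Using the Lagrange interpolation formula with nodes 1, 3, 5, 9:
  L_0(x) = (x - 3)(x - 5)(x - 9) / -64
  L_1(x) = (x - 1)(x - 5)(x - 9) / 24
  L_2(x) = (x - 1)(x - 3)(x - 9) / -32
  L_3(x) = (x - 1)(x - 3)(x - 5) / 192
Then h(x) = 2·L_0(x) + 14·L_1(x) + 122·L_2(x) + 1010·L_3(x).
Expanding and collecting terms gives h(x) = 2x^3 - 6x^2 + 4x + 2.
Evaluating at x = 0: h(0) = 2.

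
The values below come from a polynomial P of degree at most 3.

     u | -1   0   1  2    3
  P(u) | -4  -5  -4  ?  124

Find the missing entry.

29

The 4 known points determine the degree-3 polynomial uniquely.
Write P(u) = au^3 + bu^2 + cu + d. Substituting each data point gives a linear system:
  -a + b - c + d = -4
  d = -5
  a + b + c + d = -4
  27a + 9b + 3c + d = 124
Solving the system yields a = 5, b = 1, c = -5, d = -5.
So P(u) = 5u³ + u² - 5u - 5.
Then P(2) = 29.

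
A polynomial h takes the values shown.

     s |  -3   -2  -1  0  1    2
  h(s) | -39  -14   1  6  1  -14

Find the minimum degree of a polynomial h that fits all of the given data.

2

Forward differences of the values at s = -3, -2, -1, 0, 1, 2:
  h  : -39  -14  1  6  1  -14
  Δ  : 25  15  5  -5  -15
  Δ^2: -10  -10  -10  -10
  Δ^3: 0  0  0
  Δ^4: 0  0
  Δ^5: 0
The second differences are constant (-10) and nonzero, while all higher differences vanish, so the minimal degree is 2.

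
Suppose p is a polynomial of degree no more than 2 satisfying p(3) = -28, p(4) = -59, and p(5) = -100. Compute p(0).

5

Forward differences of the values at s = 3, 4, 5:
  p  : -28  -59  -100
  Δ  : -31  -41
  Δ^2: -10
The second differences are constant, confirming degree 2.
Interpolating (Newton forward form) and evaluating at s = 0 gives p(0) = 5.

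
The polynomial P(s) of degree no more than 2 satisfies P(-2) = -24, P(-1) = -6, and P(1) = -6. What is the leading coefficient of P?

Write P(s) = as^2 + bs + c. Substituting each data point gives a linear system:
  4a - 2b + c = -24
  a - b + c = -6
  a + b + c = -6
Solving the system yields a = -6, b = 0, c = 0.
So P(s) = -6s^2.
The leading coefficient is -6.

-6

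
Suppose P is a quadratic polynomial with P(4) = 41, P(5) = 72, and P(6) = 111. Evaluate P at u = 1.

-4

Forward differences of the values at u = 4, 5, 6:
  P  : 41  72  111
  Δ  : 31  39
  Δ^2: 8
The second differences are constant, confirming degree 2.
Interpolating (Newton forward form) and evaluating at u = 1 gives P(1) = -4.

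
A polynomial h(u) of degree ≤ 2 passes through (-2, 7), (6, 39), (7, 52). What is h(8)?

Using the Lagrange interpolation formula with nodes -2, 6, 7:
  L_0(u) = (u - 6)(u - 7) / 72
  L_1(u) = (u + 2)(u - 7) / -8
  L_2(u) = (u + 2)(u - 6) / 9
Then h(u) = 7·L_0(u) + 39·L_1(u) + 52·L_2(u).
Expanding and collecting terms gives h(u) = u² + 3.
Evaluating at u = 8: h(8) = 67.

67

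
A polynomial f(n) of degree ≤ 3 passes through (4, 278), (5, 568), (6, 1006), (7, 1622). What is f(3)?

106

Write f(n) = an^3 + bn^2 + cn + d. Substituting each data point gives a linear system:
  64a + 16b + 4c + d = 278
  125a + 25b + 5c + d = 568
  216a + 36b + 6c + d = 1006
  343a + 49b + 7c + d = 1622
Solving the system yields a = 5, b = -1, c = -6, d = -2.
So f(n) = 5n^3 - n^2 - 6n - 2.
Then f(3) = 106.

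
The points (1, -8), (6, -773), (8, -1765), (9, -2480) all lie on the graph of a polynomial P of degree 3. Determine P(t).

Write P(t) = at^3 + bt^2 + ct + d. Substituting each data point gives a linear system:
  a + b + c + d = -8
  216a + 36b + 6c + d = -773
  512a + 64b + 8c + d = -1765
  729a + 81b + 9c + d = -2480
Solving the system yields a = -3, b = -4, c = 4, d = -5.
So P(t) = -3t^3 - 4t^2 + 4t - 5.
Check: P(1) = -8. ✓

P(t) = -3t^3 - 4t^2 + 4t - 5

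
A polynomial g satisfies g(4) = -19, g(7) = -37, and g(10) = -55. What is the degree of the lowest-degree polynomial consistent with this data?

Forward differences of the values at n = 4, 7, 10:
  g  : -19  -37  -55
  Δ  : -18  -18
  Δ^2: 0
The first differences are constant (-18) and nonzero, while all higher differences vanish, so the minimal degree is 1.

1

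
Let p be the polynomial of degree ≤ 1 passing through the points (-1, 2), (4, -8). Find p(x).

p(x) = -2x

Using the Lagrange interpolation formula with nodes -1, 4:
  L_0(x) = (x - 4) / -5
  L_1(x) = (x + 1) / 5
Then p(x) = 2·L_0(x) - 8·L_1(x).
Expanding and collecting terms gives p(x) = -2x.
Check: p(-1) = 2. ✓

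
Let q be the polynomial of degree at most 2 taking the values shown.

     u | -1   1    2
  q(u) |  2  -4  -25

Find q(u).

q(u) = -6u^2 - 3u + 5

Write q(u) = au^2 + bu + c. Substituting each data point gives a linear system:
  a - b + c = 2
  a + b + c = -4
  4a + 2b + c = -25
Solving the system yields a = -6, b = -3, c = 5.
So q(u) = -6u^2 - 3u + 5.
Check: q(1) = -4. ✓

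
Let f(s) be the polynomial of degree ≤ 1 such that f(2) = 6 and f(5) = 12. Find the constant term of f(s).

Write f(s) = as + b. Substituting each data point gives a linear system:
  2a + b = 6
  5a + b = 12
Solving the system yields a = 2, b = 2.
So f(s) = 2s + 2.
The constant term is 2.

2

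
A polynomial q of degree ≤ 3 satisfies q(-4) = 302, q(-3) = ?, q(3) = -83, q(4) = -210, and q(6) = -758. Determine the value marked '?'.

The 4 known points determine the degree-3 polynomial uniquely.
Write q(x) = ax^3 + bx^2 + cx + d. Substituting each data point gives a linear system:
  -64a + 16b - 4c + d = 302
  27a + 9b + 3c + d = -83
  64a + 16b + 4c + d = -210
  216a + 36b + 6c + d = -758
Solving the system yields a = -4, b = 3, c = 0, d = -2.
So q(x) = -4x^3 + 3x^2 - 2.
Then q(-3) = 133.

133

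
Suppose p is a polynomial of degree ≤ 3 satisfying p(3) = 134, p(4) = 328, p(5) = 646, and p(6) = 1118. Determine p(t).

Write p(t) = at^3 + bt^2 + ct + d. Substituting each data point gives a linear system:
  27a + 9b + 3c + d = 134
  64a + 16b + 4c + d = 328
  125a + 25b + 5c + d = 646
  216a + 36b + 6c + d = 1118
Solving the system yields a = 5, b = 2, c = -5, d = -4.
So p(t) = 5t^3 + 2t^2 - 5t - 4.
Check: p(4) = 328. ✓

p(t) = 5t^3 + 2t^2 - 5t - 4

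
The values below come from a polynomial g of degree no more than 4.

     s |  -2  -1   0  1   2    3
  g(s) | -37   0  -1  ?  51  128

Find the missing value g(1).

8

The 5 known points determine the degree-4 polynomial uniquely.
Write g(s) = as^4 + bs^3 + cs^2 + ds + e. Substituting each data point gives a linear system:
  16a - 8b + 4c - 2d + e = -37
  a - b + c - d + e = 0
  e = -1
  16a + 8b + 4c + 2d + e = 51
  81a + 27b + 9c + 3d + e = 128
Solving the system yields a = -1, b = 6, c = 6, d = -2, e = -1.
So g(s) = -s⁴ + 6s³ + 6s² - 2s - 1.
Then g(1) = 8.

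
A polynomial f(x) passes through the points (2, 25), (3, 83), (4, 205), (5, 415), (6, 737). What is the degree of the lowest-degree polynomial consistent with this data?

3

Forward differences of the values at x = 2, 3, 4, 5, 6:
  f  : 25  83  205  415  737
  Δ  : 58  122  210  322
  Δ^2: 64  88  112
  Δ^3: 24  24
  Δ^4: 0
The third differences are constant (24) and nonzero, while all higher differences vanish, so the minimal degree is 3.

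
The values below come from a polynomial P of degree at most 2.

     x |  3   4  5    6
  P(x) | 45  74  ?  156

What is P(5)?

111

The 3 known points determine the degree-2 polynomial uniquely.
Write P(x) = ax^2 + bx + c. Substituting each data point gives a linear system:
  9a + 3b + c = 45
  16a + 4b + c = 74
  36a + 6b + c = 156
Solving the system yields a = 4, b = 1, c = 6.
So P(x) = 4x^2 + x + 6.
Then P(5) = 111.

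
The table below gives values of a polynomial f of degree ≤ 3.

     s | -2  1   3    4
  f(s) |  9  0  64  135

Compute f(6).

Write f(s) = as^3 + bs^2 + cs + d. Substituting each data point gives a linear system:
  -8a + 4b - 2c + d = 9
  a + b + c + d = 0
  27a + 9b + 3c + d = 64
  64a + 16b + 4c + d = 135
Solving the system yields a = 1, b = 5, c = -1, d = -5.
So f(s) = s^3 + 5s^2 - s - 5.
Then f(6) = 385.

385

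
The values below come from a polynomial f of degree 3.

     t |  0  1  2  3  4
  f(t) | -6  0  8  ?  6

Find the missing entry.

The 4 known points determine the degree-3 polynomial uniquely.
Write f(t) = at^3 + bt^2 + ct + d. Substituting each data point gives a linear system:
  d = -6
  a + b + c + d = 0
  8a + 4b + 2c + d = 8
  64a + 16b + 4c + d = 6
Solving the system yields a = -1, b = 4, c = 3, d = -6.
So f(t) = -t^3 + 4t^2 + 3t - 6.
Then f(3) = 12.

12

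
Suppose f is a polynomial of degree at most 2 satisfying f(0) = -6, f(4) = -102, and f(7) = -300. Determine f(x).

Write f(x) = ax^2 + bx + c. Substituting each data point gives a linear system:
  c = -6
  16a + 4b + c = -102
  49a + 7b + c = -300
Solving the system yields a = -6, b = 0, c = -6.
So f(x) = -6x^2 - 6.
Check: f(0) = -6. ✓

f(x) = -6x^2 - 6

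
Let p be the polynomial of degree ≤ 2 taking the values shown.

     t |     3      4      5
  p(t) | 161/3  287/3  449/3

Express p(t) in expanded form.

p(t) = 6t^2 - 1/3

Using the Lagrange interpolation formula with nodes 3, 4, 5:
  L_0(t) = (t - 4)(t - 5) / 2
  L_1(t) = (t - 3)(t - 5) / -1
  L_2(t) = (t - 3)(t - 4) / 2
Then p(t) = 161/3·L_0(t) + 287/3·L_1(t) + 449/3·L_2(t).
Expanding and collecting terms gives p(t) = 6t^2 - 1/3.
Check: p(5) = 449/3. ✓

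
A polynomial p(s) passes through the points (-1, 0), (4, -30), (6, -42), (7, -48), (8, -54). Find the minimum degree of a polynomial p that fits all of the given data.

1

Divided differences on the nodes -1, 4, 6, 7, 8:
  order 0: 0  -30  -42  -48  -54
  order 1: -6  -6  -6  -6
  order 2: 0  0  0
  order 3: 0  0
  order 4: 0
The order-1 divided differences are all -6 (nonzero) and every higher order vanishes, so the data lies on a polynomial of degree exactly 1.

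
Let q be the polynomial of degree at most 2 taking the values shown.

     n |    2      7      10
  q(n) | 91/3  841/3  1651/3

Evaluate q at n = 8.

1081/3

Write q(n) = an^2 + bn + c. Substituting each data point gives a linear system:
  4a + 2b + c = 91/3
  49a + 7b + c = 841/3
  100a + 10b + c = 1651/3
Solving the system yields a = 5, b = 5, c = 1/3.
So q(n) = 5n^2 + 5n + 1/3.
Then q(8) = 1081/3.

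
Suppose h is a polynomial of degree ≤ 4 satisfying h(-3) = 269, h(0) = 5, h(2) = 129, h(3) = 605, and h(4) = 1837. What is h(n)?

h(n) = 6n^4 + 6n^3 - 6n^2 + 2n + 5

Using the Lagrange interpolation formula with nodes -3, 0, 2, 3, 4:
  L_0(n) = n(n - 2)(n - 3)(n - 4) / 630
  L_1(n) = (n + 3)(n - 2)(n - 3)(n - 4) / -72
  L_2(n) = (n + 3)n(n - 3)(n - 4) / 20
  L_3(n) = (n + 3)n(n - 2)(n - 4) / -18
  L_4(n) = (n + 3)n(n - 2)(n - 3) / 56
Then h(n) = 269·L_0(n) + 5·L_1(n) + 129·L_2(n) + 605·L_3(n) + 1837·L_4(n).
Expanding and collecting terms gives h(n) = 6n⁴ + 6n³ - 6n² + 2n + 5.
Check: h(-3) = 269. ✓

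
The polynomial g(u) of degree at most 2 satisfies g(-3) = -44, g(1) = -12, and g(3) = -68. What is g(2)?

Using the Lagrange interpolation formula with nodes -3, 1, 3:
  L_0(u) = (u - 1)(u - 3) / 24
  L_1(u) = (u + 3)(u - 3) / -8
  L_2(u) = (u + 3)(u - 1) / 12
Then g(u) = -44·L_0(u) - 12·L_1(u) - 68·L_2(u).
Expanding and collecting terms gives g(u) = -6u^2 - 4u - 2.
Evaluating at u = 2: g(2) = -34.

-34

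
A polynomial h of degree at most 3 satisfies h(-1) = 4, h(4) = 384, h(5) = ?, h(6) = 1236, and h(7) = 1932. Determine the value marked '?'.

730

The 4 known points determine the degree-3 polynomial uniquely.
Write h(n) = an^3 + bn^2 + cn + d. Substituting each data point gives a linear system:
  -a + b - c + d = 4
  64a + 16b + 4c + d = 384
  216a + 36b + 6c + d = 1236
  343a + 49b + 7c + d = 1932
Solving the system yields a = 5, b = 5, c = -4, d = 0.
So h(n) = 5n^3 + 5n^2 - 4n.
Then h(5) = 730.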